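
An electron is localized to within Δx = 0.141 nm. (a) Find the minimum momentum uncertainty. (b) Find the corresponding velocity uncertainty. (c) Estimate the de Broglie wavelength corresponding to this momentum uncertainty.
(a) Δp_min = 3.740 × 10^-25 kg·m/s
(b) Δv_min = 410.524 km/s
(c) λ_dB = 1.772 nm

Step-by-step:

(a) From the uncertainty principle:
Δp_min = ℏ/(2Δx) = (1.055e-34 J·s)/(2 × 1.410e-10 m) = 3.740e-25 kg·m/s

(b) The velocity uncertainty:
Δv = Δp/m = (3.740e-25 kg·m/s)/(9.109e-31 kg) = 4.105e+05 m/s = 410.524 km/s

(c) The de Broglie wavelength for this momentum:
λ = h/p = (6.626e-34 J·s)/(3.740e-25 kg·m/s) = 1.772e-09 m = 1.772 nm

Note: The de Broglie wavelength is comparable to the localization size, as expected from wave-particle duality.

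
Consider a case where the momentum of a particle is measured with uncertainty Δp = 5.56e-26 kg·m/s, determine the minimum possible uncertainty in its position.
948.356 pm

Using the Heisenberg uncertainty principle:
ΔxΔp ≥ ℏ/2

The minimum uncertainty in position is:
Δx_min = ℏ/(2Δp)
Δx_min = (1.055e-34 J·s) / (2 × 5.560e-26 kg·m/s)
Δx_min = 9.484e-10 m = 948.356 pm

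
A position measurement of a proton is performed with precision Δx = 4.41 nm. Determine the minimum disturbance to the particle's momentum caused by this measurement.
1.196 × 10^-26 kg·m/s

The uncertainty principle implies that measuring position disturbs momentum:
ΔxΔp ≥ ℏ/2

When we measure position with precision Δx, we necessarily introduce a momentum uncertainty:
Δp ≥ ℏ/(2Δx)
Δp_min = (1.055e-34 J·s) / (2 × 4.410e-09 m)
Δp_min = 1.196e-26 kg·m/s

The more precisely we measure position, the greater the momentum disturbance.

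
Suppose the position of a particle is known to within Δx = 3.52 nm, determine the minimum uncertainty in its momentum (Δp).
1.498 × 10^-26 kg·m/s

Using the Heisenberg uncertainty principle:
ΔxΔp ≥ ℏ/2

The minimum uncertainty in momentum is:
Δp_min = ℏ/(2Δx)
Δp_min = (1.055e-34 J·s) / (2 × 3.520e-09 m)
Δp_min = 1.498e-26 kg·m/s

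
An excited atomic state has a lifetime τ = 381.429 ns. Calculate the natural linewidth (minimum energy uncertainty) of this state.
862.824 peV

Using the energy-time uncertainty principle:
ΔEΔt ≥ ℏ/2

The lifetime τ represents the time uncertainty Δt.
The natural linewidth (minimum energy uncertainty) is:

ΔE = ℏ/(2τ)
ΔE = (1.055e-34 J·s) / (2 × 3.814e-07 s)
ΔE = 1.382e-28 J = 862.824 peV

This natural linewidth limits the precision of spectroscopic measurements.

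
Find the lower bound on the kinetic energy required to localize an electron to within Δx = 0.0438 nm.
4.965 eV

Localizing a particle requires giving it sufficient momentum uncertainty:

1. From uncertainty principle: Δp ≥ ℏ/(2Δx)
   Δp_min = (1.055e-34 J·s) / (2 × 4.380e-11 m)
   Δp_min = 1.204e-24 kg·m/s

2. This momentum uncertainty corresponds to kinetic energy:
   KE ≈ (Δp)²/(2m) = (1.204e-24)²/(2 × 9.109e-31 kg)
   KE = 7.955e-19 J = 4.965 eV

Tighter localization requires more energy.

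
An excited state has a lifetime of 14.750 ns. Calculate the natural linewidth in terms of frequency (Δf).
5.395 MHz

Using the energy-time uncertainty principle and E = hf:
ΔEΔt ≥ ℏ/2
hΔf·Δt ≥ ℏ/2

The minimum frequency uncertainty is:
Δf = ℏ/(2hτ) = 1/(4πτ)
Δf = 1/(4π × 1.475e-08 s)
Δf = 5.395e+06 Hz = 5.395 MHz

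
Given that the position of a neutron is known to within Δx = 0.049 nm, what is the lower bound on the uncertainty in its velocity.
642.472 m/s

Using the Heisenberg uncertainty principle and Δp = mΔv:
ΔxΔp ≥ ℏ/2
Δx(mΔv) ≥ ℏ/2

The minimum uncertainty in velocity is:
Δv_min = ℏ/(2mΔx)
Δv_min = (1.055e-34 J·s) / (2 × 1.675e-27 kg × 4.900e-11 m)
Δv_min = 6.425e+02 m/s = 642.472 m/s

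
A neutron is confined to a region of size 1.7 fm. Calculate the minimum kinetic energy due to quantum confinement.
1.792 MeV

Using the uncertainty principle:

1. Position uncertainty: Δx ≈ 1.700e-15 m
2. Minimum momentum uncertainty: Δp = ℏ/(2Δx) = 3.102e-20 kg·m/s
3. Minimum kinetic energy:
   KE = (Δp)²/(2m) = (3.102e-20)²/(2 × 1.675e-27 kg)
   KE = 2.872e-13 J = 1.792 MeV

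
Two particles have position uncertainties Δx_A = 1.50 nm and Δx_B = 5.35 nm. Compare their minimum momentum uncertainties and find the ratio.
Particle A has the larger minimum momentum uncertainty, by a factor of 3.57.

For each particle, the minimum momentum uncertainty is Δp_min = ℏ/(2Δx):

Particle A: Δp_A = ℏ/(2×1.500e-09 m) = 3.515e-26 kg·m/s
Particle B: Δp_B = ℏ/(2×5.350e-09 m) = 9.856e-27 kg·m/s

Ratio: Δp_A/Δp_B = 3.57

Since Δp_min ∝ 1/Δx, the particle with smaller position uncertainty (A) has larger momentum uncertainty.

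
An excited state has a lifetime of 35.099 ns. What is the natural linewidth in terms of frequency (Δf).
2.267 MHz

Using the energy-time uncertainty principle and E = hf:
ΔEΔt ≥ ℏ/2
hΔf·Δt ≥ ℏ/2

The minimum frequency uncertainty is:
Δf = ℏ/(2hτ) = 1/(4πτ)
Δf = 1/(4π × 3.510e-08 s)
Δf = 2.267e+06 Hz = 2.267 MHz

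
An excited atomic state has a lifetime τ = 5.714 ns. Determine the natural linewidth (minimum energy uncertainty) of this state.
57.596 neV

Using the energy-time uncertainty principle:
ΔEΔt ≥ ℏ/2

The lifetime τ represents the time uncertainty Δt.
The natural linewidth (minimum energy uncertainty) is:

ΔE = ℏ/(2τ)
ΔE = (1.055e-34 J·s) / (2 × 5.714e-09 s)
ΔE = 9.228e-27 J = 57.596 neV

This natural linewidth limits the precision of spectroscopic measurements.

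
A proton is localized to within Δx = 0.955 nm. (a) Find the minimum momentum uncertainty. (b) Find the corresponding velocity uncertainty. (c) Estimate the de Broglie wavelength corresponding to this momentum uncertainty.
(a) Δp_min = 5.521 × 10^-26 kg·m/s
(b) Δv_min = 33.010 m/s
(c) λ_dB = 12.001 nm

Step-by-step:

(a) From the uncertainty principle:
Δp_min = ℏ/(2Δx) = (1.055e-34 J·s)/(2 × 9.550e-10 m) = 5.521e-26 kg·m/s

(b) The velocity uncertainty:
Δv = Δp/m = (5.521e-26 kg·m/s)/(1.673e-27 kg) = 3.301e+01 m/s = 33.010 m/s

(c) The de Broglie wavelength for this momentum:
λ = h/p = (6.626e-34 J·s)/(5.521e-26 kg·m/s) = 1.200e-08 m = 12.001 nm

Note: The de Broglie wavelength is comparable to the localization size, as expected from wave-particle duality.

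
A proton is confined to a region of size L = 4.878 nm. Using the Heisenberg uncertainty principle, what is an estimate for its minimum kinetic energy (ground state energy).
218.007 neV

Using the uncertainty principle to estimate ground state energy:

1. The position uncertainty is approximately the confinement size:
   Δx ≈ L = 4.878e-09 m

2. From ΔxΔp ≥ ℏ/2, the minimum momentum uncertainty is:
   Δp ≈ ℏ/(2L) = 1.081e-26 kg·m/s

3. The kinetic energy is approximately:
   KE ≈ (Δp)²/(2m) = (1.081e-26)²/(2 × 1.673e-27 kg)
   KE ≈ 3.493e-26 J = 218.007 neV

This is an order-of-magnitude estimate of the ground state energy.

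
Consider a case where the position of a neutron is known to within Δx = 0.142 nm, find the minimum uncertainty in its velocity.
221.698 m/s

Using the Heisenberg uncertainty principle and Δp = mΔv:
ΔxΔp ≥ ℏ/2
Δx(mΔv) ≥ ℏ/2

The minimum uncertainty in velocity is:
Δv_min = ℏ/(2mΔx)
Δv_min = (1.055e-34 J·s) / (2 × 1.675e-27 kg × 1.420e-10 m)
Δv_min = 2.217e+02 m/s = 221.698 m/s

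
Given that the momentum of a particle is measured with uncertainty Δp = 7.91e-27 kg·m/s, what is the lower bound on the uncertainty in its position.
6.666 nm

Using the Heisenberg uncertainty principle:
ΔxΔp ≥ ℏ/2

The minimum uncertainty in position is:
Δx_min = ℏ/(2Δp)
Δx_min = (1.055e-34 J·s) / (2 × 7.910e-27 kg·m/s)
Δx_min = 6.666e-09 m = 6.666 nm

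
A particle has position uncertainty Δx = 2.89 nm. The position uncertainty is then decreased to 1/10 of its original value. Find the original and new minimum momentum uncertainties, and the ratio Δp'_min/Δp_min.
Original Δp_min = 1.825 × 10^-26 kg·m/s; new Δp'_min = 1.825 × 10^-25 kg·m/s; ratio Δp'_min/Δp_min = 10.

From the uncertainty principle ΔxΔp ≥ ℏ/2, the minimum momentum uncertainty is Δp_min = ℏ/(2Δx).

Original (Δx = 2.89 nm = 2.890e-09 m):
Δp_min = (1.055e-34 J·s)/(2 × 2.890e-09 m) = 1.825e-26 kg·m/s

When Δx → (1/10)Δx:
Δp'_min = ℏ/(2 × (1/10)Δx) = 10 × ℏ/(2Δx) = 10 × Δp_min
Δp'_min = 10 × 1.825e-26 kg·m/s = 1.825e-25 kg·m/s

Since Δp_min ∝ 1/Δx, when Δx is decreased to 1/10 of its original value, Δp_min increases to 10 times its original value.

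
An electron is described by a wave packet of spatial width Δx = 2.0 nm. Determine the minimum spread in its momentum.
2.636 × 10^-26 kg·m/s

For a wave packet, the spatial width Δx and momentum spread Δp are related by the uncertainty principle:
ΔxΔp ≥ ℏ/2

The minimum momentum spread is:
Δp_min = ℏ/(2Δx)
Δp_min = (1.055e-34 J·s) / (2 × 2.000e-09 m)
Δp_min = 2.636e-26 kg·m/s

A wave packet cannot have both a well-defined position and well-defined momentum.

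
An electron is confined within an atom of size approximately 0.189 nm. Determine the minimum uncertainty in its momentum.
2.790 × 10^-25 kg·m/s

Using the Heisenberg uncertainty principle:
ΔxΔp ≥ ℏ/2

With Δx ≈ L = 1.890e-10 m (the confinement size):
Δp_min = ℏ/(2Δx)
Δp_min = (1.055e-34 J·s) / (2 × 1.890e-10 m)
Δp_min = 2.790e-25 kg·m/s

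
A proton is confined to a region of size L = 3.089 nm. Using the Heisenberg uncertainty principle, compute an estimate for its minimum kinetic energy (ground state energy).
543.649 neV

Using the uncertainty principle to estimate ground state energy:

1. The position uncertainty is approximately the confinement size:
   Δx ≈ L = 3.089e-09 m

2. From ΔxΔp ≥ ℏ/2, the minimum momentum uncertainty is:
   Δp ≈ ℏ/(2L) = 1.707e-26 kg·m/s

3. The kinetic energy is approximately:
   KE ≈ (Δp)²/(2m) = (1.707e-26)²/(2 × 1.673e-27 kg)
   KE ≈ 8.710e-26 J = 543.649 neV

This is an order-of-magnitude estimate of the ground state energy.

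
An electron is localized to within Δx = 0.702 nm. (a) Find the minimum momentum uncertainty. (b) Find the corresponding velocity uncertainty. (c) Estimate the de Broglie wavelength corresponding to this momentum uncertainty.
(a) Δp_min = 7.511 × 10^-26 kg·m/s
(b) Δv_min = 82.456 km/s
(c) λ_dB = 8.822 nm

Step-by-step:

(a) From the uncertainty principle:
Δp_min = ℏ/(2Δx) = (1.055e-34 J·s)/(2 × 7.020e-10 m) = 7.511e-26 kg·m/s

(b) The velocity uncertainty:
Δv = Δp/m = (7.511e-26 kg·m/s)/(9.109e-31 kg) = 8.246e+04 m/s = 82.456 km/s

(c) The de Broglie wavelength for this momentum:
λ = h/p = (6.626e-34 J·s)/(7.511e-26 kg·m/s) = 8.822e-09 m = 8.822 nm

Note: The de Broglie wavelength is comparable to the localization size, as expected from wave-particle duality.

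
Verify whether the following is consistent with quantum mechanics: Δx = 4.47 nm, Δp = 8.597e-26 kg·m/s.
Yes, it satisfies the uncertainty principle.

Calculate the product ΔxΔp:
ΔxΔp = (4.470e-09 m) × (8.597e-26 kg·m/s)
ΔxΔp = 3.843e-34 J·s

Compare to the minimum allowed value ℏ/2:
ℏ/2 = 5.273e-35 J·s

Since ΔxΔp = 3.843e-34 J·s ≥ 5.273e-35 J·s = ℏ/2,
the measurement satisfies the uncertainty principle.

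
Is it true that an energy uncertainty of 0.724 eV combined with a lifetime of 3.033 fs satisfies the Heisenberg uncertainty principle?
Yes, it satisfies the uncertainty relation.

Calculate the product ΔEΔt:
ΔE = 0.724 eV = 1.160e-19 J
ΔEΔt = (1.160e-19 J) × (3.033e-15 s)
ΔEΔt = 3.518e-34 J·s

Compare to the minimum allowed value ℏ/2:
ℏ/2 = 5.273e-35 J·s

Since ΔEΔt = 3.518e-34 J·s ≥ 5.273e-35 J·s = ℏ/2,
this satisfies the uncertainty relation.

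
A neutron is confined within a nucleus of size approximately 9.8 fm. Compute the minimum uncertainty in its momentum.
5.380 × 10^-21 kg·m/s

Using the Heisenberg uncertainty principle:
ΔxΔp ≥ ℏ/2

With Δx ≈ L = 9.800e-15 m (the confinement size):
Δp_min = ℏ/(2Δx)
Δp_min = (1.055e-34 J·s) / (2 × 9.800e-15 m)
Δp_min = 5.380e-21 kg·m/s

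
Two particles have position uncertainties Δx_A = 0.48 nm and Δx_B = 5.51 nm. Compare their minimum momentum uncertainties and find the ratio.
Particle A has the larger minimum momentum uncertainty, by a factor of 11.48.

For each particle, the minimum momentum uncertainty is Δp_min = ℏ/(2Δx):

Particle A: Δp_A = ℏ/(2×4.800e-10 m) = 1.099e-25 kg·m/s
Particle B: Δp_B = ℏ/(2×5.510e-09 m) = 9.570e-27 kg·m/s

Ratio: Δp_A/Δp_B = 11.48

Since Δp_min ∝ 1/Δx, the particle with smaller position uncertainty (A) has larger momentum uncertainty.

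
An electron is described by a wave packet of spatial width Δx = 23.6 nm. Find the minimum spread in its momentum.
2.234 × 10^-27 kg·m/s

For a wave packet, the spatial width Δx and momentum spread Δp are related by the uncertainty principle:
ΔxΔp ≥ ℏ/2

The minimum momentum spread is:
Δp_min = ℏ/(2Δx)
Δp_min = (1.055e-34 J·s) / (2 × 2.360e-08 m)
Δp_min = 2.234e-27 kg·m/s

A wave packet cannot have both a well-defined position and well-defined momentum.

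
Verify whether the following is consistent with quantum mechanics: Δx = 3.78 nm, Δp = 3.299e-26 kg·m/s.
Yes, it satisfies the uncertainty principle.

Calculate the product ΔxΔp:
ΔxΔp = (3.780e-09 m) × (3.299e-26 kg·m/s)
ΔxΔp = 1.247e-34 J·s

Compare to the minimum allowed value ℏ/2:
ℏ/2 = 5.273e-35 J·s

Since ΔxΔp = 1.247e-34 J·s ≥ 5.273e-35 J·s = ℏ/2,
the measurement satisfies the uncertainty principle.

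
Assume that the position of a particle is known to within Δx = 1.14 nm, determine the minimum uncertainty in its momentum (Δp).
4.625 × 10^-26 kg·m/s

Using the Heisenberg uncertainty principle:
ΔxΔp ≥ ℏ/2

The minimum uncertainty in momentum is:
Δp_min = ℏ/(2Δx)
Δp_min = (1.055e-34 J·s) / (2 × 1.140e-09 m)
Δp_min = 4.625e-26 kg·m/s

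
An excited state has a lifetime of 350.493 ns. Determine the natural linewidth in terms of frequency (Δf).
227.044 kHz

Using the energy-time uncertainty principle and E = hf:
ΔEΔt ≥ ℏ/2
hΔf·Δt ≥ ℏ/2

The minimum frequency uncertainty is:
Δf = ℏ/(2hτ) = 1/(4πτ)
Δf = 1/(4π × 3.505e-07 s)
Δf = 2.270e+05 Hz = 227.044 kHz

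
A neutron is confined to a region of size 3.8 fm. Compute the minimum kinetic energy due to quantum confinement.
358.747 keV

Using the uncertainty principle:

1. Position uncertainty: Δx ≈ 3.800e-15 m
2. Minimum momentum uncertainty: Δp = ℏ/(2Δx) = 1.388e-20 kg·m/s
3. Minimum kinetic energy:
   KE = (Δp)²/(2m) = (1.388e-20)²/(2 × 1.675e-27 kg)
   KE = 5.748e-14 J = 358.747 keV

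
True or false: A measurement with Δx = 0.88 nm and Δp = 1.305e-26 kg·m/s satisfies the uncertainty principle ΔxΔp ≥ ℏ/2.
No, it violates the uncertainty principle (impossible measurement).

Calculate the product ΔxΔp:
ΔxΔp = (8.800e-10 m) × (1.305e-26 kg·m/s)
ΔxΔp = 1.148e-35 J·s

Compare to the minimum allowed value ℏ/2:
ℏ/2 = 5.273e-35 J·s

Since ΔxΔp = 1.148e-35 J·s < 5.273e-35 J·s = ℏ/2,
the measurement violates the uncertainty principle.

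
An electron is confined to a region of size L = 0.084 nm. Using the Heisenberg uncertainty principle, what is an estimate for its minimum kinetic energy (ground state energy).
1.350 eV

Using the uncertainty principle to estimate ground state energy:

1. The position uncertainty is approximately the confinement size:
   Δx ≈ L = 8.400e-11 m

2. From ΔxΔp ≥ ℏ/2, the minimum momentum uncertainty is:
   Δp ≈ ℏ/(2L) = 6.277e-25 kg·m/s

3. The kinetic energy is approximately:
   KE ≈ (Δp)²/(2m) = (6.277e-25)²/(2 × 9.109e-31 kg)
   KE ≈ 2.163e-19 J = 1.350 eV

This is an order-of-magnitude estimate of the ground state energy.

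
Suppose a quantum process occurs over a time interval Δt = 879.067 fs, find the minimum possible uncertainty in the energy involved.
374.381 μeV

Using the energy-time uncertainty principle:
ΔEΔt ≥ ℏ/2

The minimum uncertainty in energy is:
ΔE_min = ℏ/(2Δt)
ΔE_min = (1.055e-34 J·s) / (2 × 8.791e-13 s)
ΔE_min = 5.998e-23 J = 374.381 μeV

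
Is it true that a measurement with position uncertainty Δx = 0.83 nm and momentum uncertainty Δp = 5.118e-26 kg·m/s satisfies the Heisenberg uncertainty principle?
No, it violates the uncertainty principle (impossible measurement).

Calculate the product ΔxΔp:
ΔxΔp = (8.300e-10 m) × (5.118e-26 kg·m/s)
ΔxΔp = 4.248e-35 J·s

Compare to the minimum allowed value ℏ/2:
ℏ/2 = 5.273e-35 J·s

Since ΔxΔp = 4.248e-35 J·s < 5.273e-35 J·s = ℏ/2,
the measurement violates the uncertainty principle.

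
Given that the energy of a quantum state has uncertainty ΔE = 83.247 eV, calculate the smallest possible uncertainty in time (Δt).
3.953 as

Using the energy-time uncertainty principle:
ΔEΔt ≥ ℏ/2

The minimum uncertainty in time is:
Δt_min = ℏ/(2ΔE)
Δt_min = (1.055e-34 J·s) / (2 × 1.334e-17 J)
Δt_min = 3.953e-18 s = 3.953 as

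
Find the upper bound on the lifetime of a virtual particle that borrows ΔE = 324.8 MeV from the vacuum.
1.013 ys

Using the energy-time uncertainty principle:
ΔEΔt ≥ ℏ/2

For a virtual particle borrowing energy ΔE, the maximum lifetime is:
Δt_max = ℏ/(2ΔE)

Converting energy:
ΔE = 324.8 MeV = 5.204e-11 J

Δt_max = (1.055e-34 J·s) / (2 × 5.204e-11 J)
Δt_max = 1.013e-24 s = 1.013 ys

Virtual particles with higher borrowed energy exist for shorter times.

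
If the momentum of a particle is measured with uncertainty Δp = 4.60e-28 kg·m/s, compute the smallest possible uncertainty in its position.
114.627 nm

Using the Heisenberg uncertainty principle:
ΔxΔp ≥ ℏ/2

The minimum uncertainty in position is:
Δx_min = ℏ/(2Δp)
Δx_min = (1.055e-34 J·s) / (2 × 4.600e-28 kg·m/s)
Δx_min = 1.146e-07 m = 114.627 nm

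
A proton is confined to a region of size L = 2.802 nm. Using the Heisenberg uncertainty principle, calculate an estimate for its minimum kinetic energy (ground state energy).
660.721 neV

Using the uncertainty principle to estimate ground state energy:

1. The position uncertainty is approximately the confinement size:
   Δx ≈ L = 2.802e-09 m

2. From ΔxΔp ≥ ℏ/2, the minimum momentum uncertainty is:
   Δp ≈ ℏ/(2L) = 1.882e-26 kg·m/s

3. The kinetic energy is approximately:
   KE ≈ (Δp)²/(2m) = (1.882e-26)²/(2 × 1.673e-27 kg)
   KE ≈ 1.059e-25 J = 660.721 neV

This is an order-of-magnitude estimate of the ground state energy.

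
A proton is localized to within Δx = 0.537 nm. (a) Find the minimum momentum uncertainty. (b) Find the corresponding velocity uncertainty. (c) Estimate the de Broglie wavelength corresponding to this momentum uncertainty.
(a) Δp_min = 9.819 × 10^-26 kg·m/s
(b) Δv_min = 58.705 m/s
(c) λ_dB = 6.748 nm

Step-by-step:

(a) From the uncertainty principle:
Δp_min = ℏ/(2Δx) = (1.055e-34 J·s)/(2 × 5.370e-10 m) = 9.819e-26 kg·m/s

(b) The velocity uncertainty:
Δv = Δp/m = (9.819e-26 kg·m/s)/(1.673e-27 kg) = 5.870e+01 m/s = 58.705 m/s

(c) The de Broglie wavelength for this momentum:
λ = h/p = (6.626e-34 J·s)/(9.819e-26 kg·m/s) = 6.748e-09 m = 6.748 nm

Note: The de Broglie wavelength is comparable to the localization size, as expected from wave-particle duality.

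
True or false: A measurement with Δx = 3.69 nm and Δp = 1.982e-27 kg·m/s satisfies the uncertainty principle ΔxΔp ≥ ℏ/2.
No, it violates the uncertainty principle (impossible measurement).

Calculate the product ΔxΔp:
ΔxΔp = (3.690e-09 m) × (1.982e-27 kg·m/s)
ΔxΔp = 7.314e-36 J·s

Compare to the minimum allowed value ℏ/2:
ℏ/2 = 5.273e-35 J·s

Since ΔxΔp = 7.314e-36 J·s < 5.273e-35 J·s = ℏ/2,
the measurement violates the uncertainty principle.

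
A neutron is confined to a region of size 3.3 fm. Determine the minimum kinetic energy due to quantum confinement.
475.694 keV

Using the uncertainty principle:

1. Position uncertainty: Δx ≈ 3.300e-15 m
2. Minimum momentum uncertainty: Δp = ℏ/(2Δx) = 1.598e-20 kg·m/s
3. Minimum kinetic energy:
   KE = (Δp)²/(2m) = (1.598e-20)²/(2 × 1.675e-27 kg)
   KE = 7.621e-14 J = 475.694 keV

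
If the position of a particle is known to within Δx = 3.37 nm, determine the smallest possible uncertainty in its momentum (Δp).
1.565 × 10^-26 kg·m/s

Using the Heisenberg uncertainty principle:
ΔxΔp ≥ ℏ/2

The minimum uncertainty in momentum is:
Δp_min = ℏ/(2Δx)
Δp_min = (1.055e-34 J·s) / (2 × 3.370e-09 m)
Δp_min = 1.565e-26 kg·m/s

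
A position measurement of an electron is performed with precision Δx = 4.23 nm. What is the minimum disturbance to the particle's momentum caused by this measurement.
1.247 × 10^-26 kg·m/s

The uncertainty principle implies that measuring position disturbs momentum:
ΔxΔp ≥ ℏ/2

When we measure position with precision Δx, we necessarily introduce a momentum uncertainty:
Δp ≥ ℏ/(2Δx)
Δp_min = (1.055e-34 J·s) / (2 × 4.230e-09 m)
Δp_min = 1.247e-26 kg·m/s

The more precisely we measure position, the greater the momentum disturbance.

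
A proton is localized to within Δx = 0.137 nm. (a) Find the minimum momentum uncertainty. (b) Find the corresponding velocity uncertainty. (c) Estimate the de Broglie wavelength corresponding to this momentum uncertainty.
(a) Δp_min = 3.849 × 10^-25 kg·m/s
(b) Δv_min = 230.106 m/s
(c) λ_dB = 1.722 nm

Step-by-step:

(a) From the uncertainty principle:
Δp_min = ℏ/(2Δx) = (1.055e-34 J·s)/(2 × 1.370e-10 m) = 3.849e-25 kg·m/s

(b) The velocity uncertainty:
Δv = Δp/m = (3.849e-25 kg·m/s)/(1.673e-27 kg) = 2.301e+02 m/s = 230.106 m/s

(c) The de Broglie wavelength for this momentum:
λ = h/p = (6.626e-34 J·s)/(3.849e-25 kg·m/s) = 1.722e-09 m = 1.722 nm

Note: The de Broglie wavelength is comparable to the localization size, as expected from wave-particle duality.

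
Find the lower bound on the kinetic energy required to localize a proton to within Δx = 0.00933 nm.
59.592 meV

Localizing a particle requires giving it sufficient momentum uncertainty:

1. From uncertainty principle: Δp ≥ ℏ/(2Δx)
   Δp_min = (1.055e-34 J·s) / (2 × 9.330e-12 m)
   Δp_min = 5.652e-24 kg·m/s

2. This momentum uncertainty corresponds to kinetic energy:
   KE ≈ (Δp)²/(2m) = (5.652e-24)²/(2 × 1.673e-27 kg)
   KE = 9.548e-21 J = 59.592 meV

Tighter localization requires more energy.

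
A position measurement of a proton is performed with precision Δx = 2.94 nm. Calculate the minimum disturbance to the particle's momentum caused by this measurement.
1.793 × 10^-26 kg·m/s

The uncertainty principle implies that measuring position disturbs momentum:
ΔxΔp ≥ ℏ/2

When we measure position with precision Δx, we necessarily introduce a momentum uncertainty:
Δp ≥ ℏ/(2Δx)
Δp_min = (1.055e-34 J·s) / (2 × 2.940e-09 m)
Δp_min = 1.793e-26 kg·m/s

The more precisely we measure position, the greater the momentum disturbance.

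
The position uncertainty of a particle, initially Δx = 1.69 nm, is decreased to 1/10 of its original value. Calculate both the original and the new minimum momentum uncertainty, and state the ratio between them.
Original Δp_min = 3.120 × 10^-26 kg·m/s; new Δp'_min = 3.120 × 10^-25 kg·m/s; ratio Δp'_min/Δp_min = 10.

From the uncertainty principle ΔxΔp ≥ ℏ/2, the minimum momentum uncertainty is Δp_min = ℏ/(2Δx).

Original (Δx = 1.69 nm = 1.690e-09 m):
Δp_min = (1.055e-34 J·s)/(2 × 1.690e-09 m) = 3.120e-26 kg·m/s

When Δx → (1/10)Δx:
Δp'_min = ℏ/(2 × (1/10)Δx) = 10 × ℏ/(2Δx) = 10 × Δp_min
Δp'_min = 10 × 3.120e-26 kg·m/s = 3.120e-25 kg·m/s

Since Δp_min ∝ 1/Δx, when Δx is decreased to 1/10 of its original value, Δp_min increases to 10 times its original value.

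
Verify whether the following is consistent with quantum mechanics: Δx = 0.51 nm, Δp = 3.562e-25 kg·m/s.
Yes, it satisfies the uncertainty principle.

Calculate the product ΔxΔp:
ΔxΔp = (5.100e-10 m) × (3.562e-25 kg·m/s)
ΔxΔp = 1.817e-34 J·s

Compare to the minimum allowed value ℏ/2:
ℏ/2 = 5.273e-35 J·s

Since ΔxΔp = 1.817e-34 J·s ≥ 5.273e-35 J·s = ℏ/2,
the measurement satisfies the uncertainty principle.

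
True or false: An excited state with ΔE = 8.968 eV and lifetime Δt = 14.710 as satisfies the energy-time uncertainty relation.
No, it violates the uncertainty relation.

Calculate the product ΔEΔt:
ΔE = 8.968 eV = 1.437e-18 J
ΔEΔt = (1.437e-18 J) × (1.471e-17 s)
ΔEΔt = 2.114e-35 J·s

Compare to the minimum allowed value ℏ/2:
ℏ/2 = 5.273e-35 J·s

Since ΔEΔt = 2.114e-35 J·s < 5.273e-35 J·s = ℏ/2,
this violates the uncertainty relation.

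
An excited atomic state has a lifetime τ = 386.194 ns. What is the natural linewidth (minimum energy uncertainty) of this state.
852.178 peV

Using the energy-time uncertainty principle:
ΔEΔt ≥ ℏ/2

The lifetime τ represents the time uncertainty Δt.
The natural linewidth (minimum energy uncertainty) is:

ΔE = ℏ/(2τ)
ΔE = (1.055e-34 J·s) / (2 × 3.862e-07 s)
ΔE = 1.365e-28 J = 852.178 peV

This natural linewidth limits the precision of spectroscopic measurements.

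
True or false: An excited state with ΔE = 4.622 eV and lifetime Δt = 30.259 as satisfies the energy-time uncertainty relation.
No, it violates the uncertainty relation.

Calculate the product ΔEΔt:
ΔE = 4.622 eV = 7.405e-19 J
ΔEΔt = (7.405e-19 J) × (3.026e-17 s)
ΔEΔt = 2.241e-35 J·s

Compare to the minimum allowed value ℏ/2:
ℏ/2 = 5.273e-35 J·s

Since ΔEΔt = 2.241e-35 J·s < 5.273e-35 J·s = ℏ/2,
this violates the uncertainty relation.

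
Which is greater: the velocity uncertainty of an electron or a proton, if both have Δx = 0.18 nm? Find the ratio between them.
The electron has the larger minimum velocity uncertainty, by a ratio of 1836.2.

For both particles, Δp_min = ℏ/(2Δx) = 2.929e-25 kg·m/s (same for both).

The velocity uncertainty is Δv = Δp/m:
- electron: Δv = 2.929e-25 / 9.109e-31 = 3.216e+05 m/s = 321.577 km/s
- proton: Δv = 2.929e-25 / 1.673e-27 = 1.751e+02 m/s = 175.136 m/s

Ratio: 3.216e+05 / 1.751e+02 = 1836.2

The lighter particle has larger velocity uncertainty because Δv ∝ 1/m.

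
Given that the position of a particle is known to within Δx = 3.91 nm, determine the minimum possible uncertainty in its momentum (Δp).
1.349 × 10^-26 kg·m/s

Using the Heisenberg uncertainty principle:
ΔxΔp ≥ ℏ/2

The minimum uncertainty in momentum is:
Δp_min = ℏ/(2Δx)
Δp_min = (1.055e-34 J·s) / (2 × 3.910e-09 m)
Δp_min = 1.349e-26 kg·m/s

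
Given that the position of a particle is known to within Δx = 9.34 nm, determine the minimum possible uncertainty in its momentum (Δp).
5.645 × 10^-27 kg·m/s

Using the Heisenberg uncertainty principle:
ΔxΔp ≥ ℏ/2

The minimum uncertainty in momentum is:
Δp_min = ℏ/(2Δx)
Δp_min = (1.055e-34 J·s) / (2 × 9.340e-09 m)
Δp_min = 5.645e-27 kg·m/s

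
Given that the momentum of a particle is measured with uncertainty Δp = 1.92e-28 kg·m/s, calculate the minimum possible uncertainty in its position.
274.628 nm

Using the Heisenberg uncertainty principle:
ΔxΔp ≥ ℏ/2

The minimum uncertainty in position is:
Δx_min = ℏ/(2Δp)
Δx_min = (1.055e-34 J·s) / (2 × 1.920e-28 kg·m/s)
Δx_min = 2.746e-07 m = 274.628 nm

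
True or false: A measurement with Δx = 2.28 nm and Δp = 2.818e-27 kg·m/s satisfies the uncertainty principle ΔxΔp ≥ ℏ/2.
No, it violates the uncertainty principle (impossible measurement).

Calculate the product ΔxΔp:
ΔxΔp = (2.280e-09 m) × (2.818e-27 kg·m/s)
ΔxΔp = 6.425e-36 J·s

Compare to the minimum allowed value ℏ/2:
ℏ/2 = 5.273e-35 J·s

Since ΔxΔp = 6.425e-36 J·s < 5.273e-35 J·s = ℏ/2,
the measurement violates the uncertainty principle.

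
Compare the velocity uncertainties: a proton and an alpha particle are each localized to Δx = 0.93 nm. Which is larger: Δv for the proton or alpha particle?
The proton has the larger minimum velocity uncertainty, by a ratio of 4.0.

For both particles, Δp_min = ℏ/(2Δx) = 5.670e-26 kg·m/s (same for both).

The velocity uncertainty is Δv = Δp/m:
- proton: Δv = 5.670e-26 / 1.673e-27 = 3.390e+01 m/s = 33.897 m/s
- alpha particle: Δv = 5.670e-26 / 6.645e-27 = 8.533e+00 m/s = 8.533 m/s

Ratio: 3.390e+01 / 8.533e+00 = 4.0

The lighter particle has larger velocity uncertainty because Δv ∝ 1/m.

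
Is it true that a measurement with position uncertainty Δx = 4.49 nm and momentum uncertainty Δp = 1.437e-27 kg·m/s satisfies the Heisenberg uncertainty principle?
No, it violates the uncertainty principle (impossible measurement).

Calculate the product ΔxΔp:
ΔxΔp = (4.490e-09 m) × (1.437e-27 kg·m/s)
ΔxΔp = 6.452e-36 J·s

Compare to the minimum allowed value ℏ/2:
ℏ/2 = 5.273e-35 J·s

Since ΔxΔp = 6.452e-36 J·s < 5.273e-35 J·s = ℏ/2,
the measurement violates the uncertainty principle.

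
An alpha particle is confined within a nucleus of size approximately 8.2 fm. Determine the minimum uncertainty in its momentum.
6.430 × 10^-21 kg·m/s

Using the Heisenberg uncertainty principle:
ΔxΔp ≥ ℏ/2

With Δx ≈ L = 8.200e-15 m (the confinement size):
Δp_min = ℏ/(2Δx)
Δp_min = (1.055e-34 J·s) / (2 × 8.200e-15 m)
Δp_min = 6.430e-21 kg·m/s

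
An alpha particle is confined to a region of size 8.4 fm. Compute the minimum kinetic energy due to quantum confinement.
18.506 keV

Using the uncertainty principle:

1. Position uncertainty: Δx ≈ 8.400e-15 m
2. Minimum momentum uncertainty: Δp = ℏ/(2Δx) = 6.277e-21 kg·m/s
3. Minimum kinetic energy:
   KE = (Δp)²/(2m) = (6.277e-21)²/(2 × 6.645e-27 kg)
   KE = 2.965e-15 J = 18.506 keV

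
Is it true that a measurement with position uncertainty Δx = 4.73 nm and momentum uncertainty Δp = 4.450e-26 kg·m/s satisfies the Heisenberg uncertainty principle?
Yes, it satisfies the uncertainty principle.

Calculate the product ΔxΔp:
ΔxΔp = (4.730e-09 m) × (4.450e-26 kg·m/s)
ΔxΔp = 2.105e-34 J·s

Compare to the minimum allowed value ℏ/2:
ℏ/2 = 5.273e-35 J·s

Since ΔxΔp = 2.105e-34 J·s ≥ 5.273e-35 J·s = ℏ/2,
the measurement satisfies the uncertainty principle.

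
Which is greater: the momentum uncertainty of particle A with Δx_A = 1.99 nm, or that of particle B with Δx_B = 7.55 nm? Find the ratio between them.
Particle A has the larger minimum momentum uncertainty, by a factor of 3.79.

For each particle, the minimum momentum uncertainty is Δp_min = ℏ/(2Δx):

Particle A: Δp_A = ℏ/(2×1.990e-09 m) = 2.650e-26 kg·m/s
Particle B: Δp_B = ℏ/(2×7.550e-09 m) = 6.984e-27 kg·m/s

Ratio: Δp_A/Δp_B = 3.79

Since Δp_min ∝ 1/Δx, the particle with smaller position uncertainty (A) has larger momentum uncertainty.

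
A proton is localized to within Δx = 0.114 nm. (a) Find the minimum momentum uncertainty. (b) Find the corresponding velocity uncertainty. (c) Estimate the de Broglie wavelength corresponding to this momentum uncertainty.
(a) Δp_min = 4.625 × 10^-25 kg·m/s
(b) Δv_min = 276.531 m/s
(c) λ_dB = 1.433 nm

Step-by-step:

(a) From the uncertainty principle:
Δp_min = ℏ/(2Δx) = (1.055e-34 J·s)/(2 × 1.140e-10 m) = 4.625e-25 kg·m/s

(b) The velocity uncertainty:
Δv = Δp/m = (4.625e-25 kg·m/s)/(1.673e-27 kg) = 2.765e+02 m/s = 276.531 m/s

(c) The de Broglie wavelength for this momentum:
λ = h/p = (6.626e-34 J·s)/(4.625e-25 kg·m/s) = 1.433e-09 m = 1.433 nm

Note: The de Broglie wavelength is comparable to the localization size, as expected from wave-particle duality.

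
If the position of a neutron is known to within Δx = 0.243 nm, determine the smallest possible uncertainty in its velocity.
129.552 m/s

Using the Heisenberg uncertainty principle and Δp = mΔv:
ΔxΔp ≥ ℏ/2
Δx(mΔv) ≥ ℏ/2

The minimum uncertainty in velocity is:
Δv_min = ℏ/(2mΔx)
Δv_min = (1.055e-34 J·s) / (2 × 1.675e-27 kg × 2.430e-10 m)
Δv_min = 1.296e+02 m/s = 129.552 m/s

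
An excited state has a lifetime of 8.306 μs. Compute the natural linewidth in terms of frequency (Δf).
9.581 kHz

Using the energy-time uncertainty principle and E = hf:
ΔEΔt ≥ ℏ/2
hΔf·Δt ≥ ℏ/2

The minimum frequency uncertainty is:
Δf = ℏ/(2hτ) = 1/(4πτ)
Δf = 1/(4π × 8.306e-06 s)
Δf = 9.581e+03 Hz = 9.581 kHz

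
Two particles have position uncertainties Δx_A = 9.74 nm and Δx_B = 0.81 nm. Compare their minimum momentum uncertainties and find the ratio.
Particle B has the larger minimum momentum uncertainty, by a factor of 12.02.

For each particle, the minimum momentum uncertainty is Δp_min = ℏ/(2Δx):

Particle A: Δp_A = ℏ/(2×9.740e-09 m) = 5.414e-27 kg·m/s
Particle B: Δp_B = ℏ/(2×8.100e-10 m) = 6.510e-26 kg·m/s

Ratio: Δp_B/Δp_A = 12.02

Since Δp_min ∝ 1/Δx, the particle with smaller position uncertainty (B) has larger momentum uncertainty.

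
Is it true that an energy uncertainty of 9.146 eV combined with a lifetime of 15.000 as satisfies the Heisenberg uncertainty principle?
No, it violates the uncertainty relation.

Calculate the product ΔEΔt:
ΔE = 9.146 eV = 1.465e-18 J
ΔEΔt = (1.465e-18 J) × (1.500e-17 s)
ΔEΔt = 2.198e-35 J·s

Compare to the minimum allowed value ℏ/2:
ℏ/2 = 5.273e-35 J·s

Since ΔEΔt = 2.198e-35 J·s < 5.273e-35 J·s = ℏ/2,
this violates the uncertainty relation.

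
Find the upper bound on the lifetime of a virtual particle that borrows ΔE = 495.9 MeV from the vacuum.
6.637 × 10^-25 s

Using the energy-time uncertainty principle:
ΔEΔt ≥ ℏ/2

For a virtual particle borrowing energy ΔE, the maximum lifetime is:
Δt_max = ℏ/(2ΔE)

Converting energy:
ΔE = 495.9 MeV = 7.945e-11 J

Δt_max = (1.055e-34 J·s) / (2 × 7.945e-11 J)
Δt_max = 6.637e-25 s = 6.637 × 10^-25 s

Virtual particles with higher borrowed energy exist for shorter times.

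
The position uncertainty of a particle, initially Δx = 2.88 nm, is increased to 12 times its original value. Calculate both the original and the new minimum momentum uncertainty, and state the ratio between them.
Original Δp_min = 1.831 × 10^-26 kg·m/s; new Δp'_min = 1.526 × 10^-27 kg·m/s; ratio Δp'_min/Δp_min = 1/12.

From the uncertainty principle ΔxΔp ≥ ℏ/2, the minimum momentum uncertainty is Δp_min = ℏ/(2Δx).

Original (Δx = 2.88 nm = 2.880e-09 m):
Δp_min = (1.055e-34 J·s)/(2 × 2.880e-09 m) = 1.831e-26 kg·m/s

When Δx → 12Δx:
Δp'_min = ℏ/(2 × 12Δx) = (1/12) × ℏ/(2Δx) = (1/12) × Δp_min
Δp'_min = 1/12 × 1.831e-26 kg·m/s = 1.526e-27 kg·m/s

Since Δp_min ∝ 1/Δx, when Δx is increased to 12 times its original value, Δp_min decreases to 1/12 of its original value.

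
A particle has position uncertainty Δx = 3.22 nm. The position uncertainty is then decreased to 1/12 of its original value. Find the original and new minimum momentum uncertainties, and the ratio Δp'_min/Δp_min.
Original Δp_min = 1.638 × 10^-26 kg·m/s; new Δp'_min = 1.965 × 10^-25 kg·m/s; ratio Δp'_min/Δp_min = 12.

From the uncertainty principle ΔxΔp ≥ ℏ/2, the minimum momentum uncertainty is Δp_min = ℏ/(2Δx).

Original (Δx = 3.22 nm = 3.220e-09 m):
Δp_min = (1.055e-34 J·s)/(2 × 3.220e-09 m) = 1.638e-26 kg·m/s

When Δx → (1/12)Δx:
Δp'_min = ℏ/(2 × (1/12)Δx) = 12 × ℏ/(2Δx) = 12 × Δp_min
Δp'_min = 12 × 1.638e-26 kg·m/s = 1.965e-25 kg·m/s

Since Δp_min ∝ 1/Δx, when Δx is decreased to 1/12 of its original value, Δp_min increases to 12 times its original value.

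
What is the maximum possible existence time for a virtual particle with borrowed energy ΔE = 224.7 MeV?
1.465 ys

Using the energy-time uncertainty principle:
ΔEΔt ≥ ℏ/2

For a virtual particle borrowing energy ΔE, the maximum lifetime is:
Δt_max = ℏ/(2ΔE)

Converting energy:
ΔE = 224.7 MeV = 3.600e-11 J

Δt_max = (1.055e-34 J·s) / (2 × 3.600e-11 J)
Δt_max = 1.465e-24 s = 1.465 ys

Virtual particles with higher borrowed energy exist for shorter times.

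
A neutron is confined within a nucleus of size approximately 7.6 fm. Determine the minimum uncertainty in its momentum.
6.938 × 10^-21 kg·m/s

Using the Heisenberg uncertainty principle:
ΔxΔp ≥ ℏ/2

With Δx ≈ L = 7.600e-15 m (the confinement size):
Δp_min = ℏ/(2Δx)
Δp_min = (1.055e-34 J·s) / (2 × 7.600e-15 m)
Δp_min = 6.938e-21 kg·m/s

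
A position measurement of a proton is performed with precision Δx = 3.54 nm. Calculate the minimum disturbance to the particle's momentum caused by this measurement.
1.490 × 10^-26 kg·m/s

The uncertainty principle implies that measuring position disturbs momentum:
ΔxΔp ≥ ℏ/2

When we measure position with precision Δx, we necessarily introduce a momentum uncertainty:
Δp ≥ ℏ/(2Δx)
Δp_min = (1.055e-34 J·s) / (2 × 3.540e-09 m)
Δp_min = 1.490e-26 kg·m/s

The more precisely we measure position, the greater the momentum disturbance.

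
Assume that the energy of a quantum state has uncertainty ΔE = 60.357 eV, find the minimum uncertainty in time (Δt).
5.453 as

Using the energy-time uncertainty principle:
ΔEΔt ≥ ℏ/2

The minimum uncertainty in time is:
Δt_min = ℏ/(2ΔE)
Δt_min = (1.055e-34 J·s) / (2 × 9.670e-18 J)
Δt_min = 5.453e-18 s = 5.453 as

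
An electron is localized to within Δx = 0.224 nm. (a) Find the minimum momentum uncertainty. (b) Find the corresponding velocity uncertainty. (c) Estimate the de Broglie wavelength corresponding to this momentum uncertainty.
(a) Δp_min = 2.354 × 10^-25 kg·m/s
(b) Δv_min = 258.410 km/s
(c) λ_dB = 2.815 nm

Step-by-step:

(a) From the uncertainty principle:
Δp_min = ℏ/(2Δx) = (1.055e-34 J·s)/(2 × 2.240e-10 m) = 2.354e-25 kg·m/s

(b) The velocity uncertainty:
Δv = Δp/m = (2.354e-25 kg·m/s)/(9.109e-31 kg) = 2.584e+05 m/s = 258.410 km/s

(c) The de Broglie wavelength for this momentum:
λ = h/p = (6.626e-34 J·s)/(2.354e-25 kg·m/s) = 2.815e-09 m = 2.815 nm

Note: The de Broglie wavelength is comparable to the localization size, as expected from wave-particle duality.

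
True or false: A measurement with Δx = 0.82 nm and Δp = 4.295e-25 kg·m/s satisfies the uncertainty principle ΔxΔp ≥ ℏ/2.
Yes, it satisfies the uncertainty principle.

Calculate the product ΔxΔp:
ΔxΔp = (8.200e-10 m) × (4.295e-25 kg·m/s)
ΔxΔp = 3.522e-34 J·s

Compare to the minimum allowed value ℏ/2:
ℏ/2 = 5.273e-35 J·s

Since ΔxΔp = 3.522e-34 J·s ≥ 5.273e-35 J·s = ℏ/2,
the measurement satisfies the uncertainty principle.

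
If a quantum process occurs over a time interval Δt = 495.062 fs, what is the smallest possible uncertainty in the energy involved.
664.777 μeV

Using the energy-time uncertainty principle:
ΔEΔt ≥ ℏ/2

The minimum uncertainty in energy is:
ΔE_min = ℏ/(2Δt)
ΔE_min = (1.055e-34 J·s) / (2 × 4.951e-13 s)
ΔE_min = 1.065e-22 J = 664.777 μeV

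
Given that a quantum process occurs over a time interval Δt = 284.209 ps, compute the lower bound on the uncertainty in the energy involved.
1.158 μeV

Using the energy-time uncertainty principle:
ΔEΔt ≥ ℏ/2

The minimum uncertainty in energy is:
ΔE_min = ℏ/(2Δt)
ΔE_min = (1.055e-34 J·s) / (2 × 2.842e-10 s)
ΔE_min = 1.855e-25 J = 1.158 μeV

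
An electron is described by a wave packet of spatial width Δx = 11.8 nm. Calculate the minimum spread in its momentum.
4.469 × 10^-27 kg·m/s

For a wave packet, the spatial width Δx and momentum spread Δp are related by the uncertainty principle:
ΔxΔp ≥ ℏ/2

The minimum momentum spread is:
Δp_min = ℏ/(2Δx)
Δp_min = (1.055e-34 J·s) / (2 × 1.180e-08 m)
Δp_min = 4.469e-27 kg·m/s

A wave packet cannot have both a well-defined position and well-defined momentum.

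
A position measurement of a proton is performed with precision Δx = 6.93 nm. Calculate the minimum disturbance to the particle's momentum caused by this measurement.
7.609 × 10^-27 kg·m/s

The uncertainty principle implies that measuring position disturbs momentum:
ΔxΔp ≥ ℏ/2

When we measure position with precision Δx, we necessarily introduce a momentum uncertainty:
Δp ≥ ℏ/(2Δx)
Δp_min = (1.055e-34 J·s) / (2 × 6.930e-09 m)
Δp_min = 7.609e-27 kg·m/s

The more precisely we measure position, the greater the momentum disturbance.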